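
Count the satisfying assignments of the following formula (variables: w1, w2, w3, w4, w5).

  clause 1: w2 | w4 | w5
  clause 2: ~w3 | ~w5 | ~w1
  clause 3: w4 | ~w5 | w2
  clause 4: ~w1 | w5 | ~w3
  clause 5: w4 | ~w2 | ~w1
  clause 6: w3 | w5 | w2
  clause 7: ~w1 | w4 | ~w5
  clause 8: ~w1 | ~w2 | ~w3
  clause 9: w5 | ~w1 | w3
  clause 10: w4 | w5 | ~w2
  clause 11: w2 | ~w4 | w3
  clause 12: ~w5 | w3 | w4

8

There are 2^5 = 32 truth assignments over (w1, w2, w3, w4, w5).
Split on w1. With w1 = 1, the clauses containing w1 are satisfied and ~w1 drops from the rest; 1 of the 2^4 = 16 assignments to the other variables satisfy what remains.
With w1 = 0, by the same count on the reduced clause set, 7 assignments work.
(One model: w1=F, w2=F, w3=T, w4=T, w5=F.)
Total: 1 + 7 = 8.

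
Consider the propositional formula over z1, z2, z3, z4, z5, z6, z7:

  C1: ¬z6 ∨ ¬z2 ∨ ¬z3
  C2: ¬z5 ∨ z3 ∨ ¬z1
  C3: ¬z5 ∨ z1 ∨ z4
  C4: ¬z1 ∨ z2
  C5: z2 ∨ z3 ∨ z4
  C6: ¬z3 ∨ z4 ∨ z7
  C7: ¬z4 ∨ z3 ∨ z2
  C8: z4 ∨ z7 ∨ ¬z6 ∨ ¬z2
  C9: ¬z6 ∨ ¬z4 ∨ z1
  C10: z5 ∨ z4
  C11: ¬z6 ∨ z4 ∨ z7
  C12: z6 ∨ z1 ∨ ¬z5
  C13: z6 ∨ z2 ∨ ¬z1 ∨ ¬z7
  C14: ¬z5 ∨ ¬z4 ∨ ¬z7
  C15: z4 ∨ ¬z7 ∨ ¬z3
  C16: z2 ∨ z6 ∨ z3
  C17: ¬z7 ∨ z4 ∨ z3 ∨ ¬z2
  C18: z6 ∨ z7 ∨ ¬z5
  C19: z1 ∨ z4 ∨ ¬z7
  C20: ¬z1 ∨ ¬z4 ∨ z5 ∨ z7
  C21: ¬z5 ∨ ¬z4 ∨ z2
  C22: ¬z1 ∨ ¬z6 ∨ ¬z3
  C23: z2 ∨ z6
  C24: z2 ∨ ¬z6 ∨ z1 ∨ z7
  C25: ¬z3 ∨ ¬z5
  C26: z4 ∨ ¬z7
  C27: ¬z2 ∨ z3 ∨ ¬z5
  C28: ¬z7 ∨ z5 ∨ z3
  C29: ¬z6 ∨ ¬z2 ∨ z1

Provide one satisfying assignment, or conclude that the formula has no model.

Case z1 = False:
Case z5 = False:
Unit clause (z4) forces z4 = True.
Unit clause (¬z6) forces z6 = False.
Unit clause (z2) forces z2 = True.
Case z7 = True:
Unit clause (z3) forces z3 = True.
This assignment satisfies each clause.

z1 ↦ False, z2 ↦ True, z3 ↦ True, z4 ↦ True, z5 ↦ False, z6 ↦ False, z7 ↦ True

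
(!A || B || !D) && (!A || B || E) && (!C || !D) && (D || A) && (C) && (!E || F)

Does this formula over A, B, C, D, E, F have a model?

Yes

From the singleton clause (C), C = true.
From the singleton clause (!D), D = false.
From the singleton clause (A), A = true.
Suppose B = true.
Suppose E = false.
All clauses hold; F can take either value.
A satisfying assignment: A=true, B=true, C=true, D=false, E=false, F=false.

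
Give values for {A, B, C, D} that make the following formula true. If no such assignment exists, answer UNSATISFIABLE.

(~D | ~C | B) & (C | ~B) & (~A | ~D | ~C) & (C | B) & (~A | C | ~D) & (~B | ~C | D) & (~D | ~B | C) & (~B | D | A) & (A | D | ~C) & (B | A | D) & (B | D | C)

A=0,  B=1,  C=1,  D=1

Try C = 1.
Try D = 1.
Unit clause (B) forces B = 1.
Unit clause (~A) forces A = 0.
All clauses are satisfied.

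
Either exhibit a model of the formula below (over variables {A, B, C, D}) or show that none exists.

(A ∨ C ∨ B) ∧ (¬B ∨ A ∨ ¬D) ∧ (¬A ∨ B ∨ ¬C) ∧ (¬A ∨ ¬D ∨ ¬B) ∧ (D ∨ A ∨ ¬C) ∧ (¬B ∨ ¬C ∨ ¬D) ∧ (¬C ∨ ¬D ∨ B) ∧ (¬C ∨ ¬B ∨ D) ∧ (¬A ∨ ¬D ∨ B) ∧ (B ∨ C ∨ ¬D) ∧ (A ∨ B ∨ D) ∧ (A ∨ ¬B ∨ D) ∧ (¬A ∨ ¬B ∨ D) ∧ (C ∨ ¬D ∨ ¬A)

Case A = True:
Case B = False:
(¬C) alone gives C = False.
(¬D) alone gives D = False.
All clauses are satisfied.

A: True, B: False, C: False, D: False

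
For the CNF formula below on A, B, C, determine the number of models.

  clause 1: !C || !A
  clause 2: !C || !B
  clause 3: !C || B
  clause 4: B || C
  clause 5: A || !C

There are 2^3 = 8 truth assignments over (A, B, C).
Check each against the 5 clauses (columns in the order A, B, C):
  F F F  ✗ fails (B || C)
  F F T  ✗ fails (!C || B)
  F T F  ✓ satisfies all
  F T T  ✗ fails (!C || !B)
  T F F  ✗ fails (B || C)
  T F T  ✗ fails (!C || !A)
  T T F  ✓ satisfies all
  T T T  ✗ fails (!C || !A)
2 of the 8 rows are models.

2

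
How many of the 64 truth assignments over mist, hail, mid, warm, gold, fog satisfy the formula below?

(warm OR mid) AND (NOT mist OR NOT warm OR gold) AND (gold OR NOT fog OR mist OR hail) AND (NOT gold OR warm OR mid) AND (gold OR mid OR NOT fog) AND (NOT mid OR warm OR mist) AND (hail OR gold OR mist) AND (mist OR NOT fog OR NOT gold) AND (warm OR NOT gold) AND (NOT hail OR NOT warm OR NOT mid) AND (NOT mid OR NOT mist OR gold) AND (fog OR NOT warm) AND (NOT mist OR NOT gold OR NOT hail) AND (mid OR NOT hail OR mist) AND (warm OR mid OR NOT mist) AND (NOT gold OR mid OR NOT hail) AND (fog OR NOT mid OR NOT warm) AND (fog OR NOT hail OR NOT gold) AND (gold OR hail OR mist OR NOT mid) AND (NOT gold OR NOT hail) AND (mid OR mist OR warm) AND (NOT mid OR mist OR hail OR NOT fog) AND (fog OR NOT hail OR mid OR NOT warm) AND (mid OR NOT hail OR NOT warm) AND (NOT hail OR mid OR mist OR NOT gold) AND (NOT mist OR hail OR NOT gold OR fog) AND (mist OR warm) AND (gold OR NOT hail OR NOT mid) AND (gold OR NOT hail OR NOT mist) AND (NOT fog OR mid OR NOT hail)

2

There are 2^6 = 64 truth assignments over (mist, hail, mid, warm, gold, fog).
Split on hail. With hail = true, the clauses containing hail are satisfied and NOT hail drops from the rest; 0 of the 2^5 = 32 assignments to the other variables satisfy what remains.
With hail = false, by the same count on the reduced clause set, 2 assignments work.
(One model: mist=T, hail=F, mid=F, warm=T, gold=T, fog=T.)
Total: 0 + 2 = 2.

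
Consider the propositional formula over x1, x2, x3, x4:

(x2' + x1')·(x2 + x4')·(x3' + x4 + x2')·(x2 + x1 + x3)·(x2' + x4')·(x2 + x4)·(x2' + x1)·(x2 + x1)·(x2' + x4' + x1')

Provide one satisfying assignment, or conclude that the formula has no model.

Case x2 = 0:
Unit clause (x4') forces x4 = 0.
But (x4) is also a unit clause — contradiction.
Backtrack on x2: now try x2 = 1.
Unit clause (x1') forces x1 = 0.
But (x1) is also a unit clause — contradiction.
Both values of x2 lead to a conflict.

UNSATISFIABLE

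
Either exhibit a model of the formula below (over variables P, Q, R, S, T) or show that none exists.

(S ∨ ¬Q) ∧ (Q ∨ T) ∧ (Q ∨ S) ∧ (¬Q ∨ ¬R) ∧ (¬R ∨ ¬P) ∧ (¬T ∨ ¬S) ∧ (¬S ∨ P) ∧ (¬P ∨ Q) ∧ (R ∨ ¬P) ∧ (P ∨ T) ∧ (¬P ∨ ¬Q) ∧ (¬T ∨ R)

UNSATISFIABLE

Suppose S = True.
From the singleton clause (¬T), T = False.
From the singleton clause (Q), Q = True.
From the singleton clause (¬R), R = False.
From the singleton clause (P), P = True.
Now (¬P) is unsatisfied and unit — conflict.
That branch fails; take S = False instead.
From the singleton clause (¬Q), Q = False.
Now (Q) is unsatisfied and unit — conflict.
Either choice for S ends in contradiction.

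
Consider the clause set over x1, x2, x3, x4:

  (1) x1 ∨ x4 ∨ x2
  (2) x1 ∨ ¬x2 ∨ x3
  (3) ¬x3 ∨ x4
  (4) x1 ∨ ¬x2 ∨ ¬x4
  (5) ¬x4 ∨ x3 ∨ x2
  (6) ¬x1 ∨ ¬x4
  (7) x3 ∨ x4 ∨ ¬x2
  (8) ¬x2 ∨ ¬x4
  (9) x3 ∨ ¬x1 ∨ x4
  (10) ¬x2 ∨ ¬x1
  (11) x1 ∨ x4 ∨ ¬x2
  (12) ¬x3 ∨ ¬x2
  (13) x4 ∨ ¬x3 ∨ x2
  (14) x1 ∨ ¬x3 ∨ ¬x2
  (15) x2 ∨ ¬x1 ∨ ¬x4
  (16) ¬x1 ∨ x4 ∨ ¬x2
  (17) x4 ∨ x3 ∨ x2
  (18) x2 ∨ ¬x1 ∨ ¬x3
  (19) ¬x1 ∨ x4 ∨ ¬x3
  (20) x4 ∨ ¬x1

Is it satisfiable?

Yes

Branch on x3: set x3 = True.
Unit clause (x4) forces x4 = True.
Unit clause (¬x1) forces x1 = False.
Unit clause (¬x2) forces x2 = False.
This assignment satisfies each clause.
A satisfying assignment: x1 ↦ False,  x2 ↦ False,  x3 ↦ True,  x4 ↦ True.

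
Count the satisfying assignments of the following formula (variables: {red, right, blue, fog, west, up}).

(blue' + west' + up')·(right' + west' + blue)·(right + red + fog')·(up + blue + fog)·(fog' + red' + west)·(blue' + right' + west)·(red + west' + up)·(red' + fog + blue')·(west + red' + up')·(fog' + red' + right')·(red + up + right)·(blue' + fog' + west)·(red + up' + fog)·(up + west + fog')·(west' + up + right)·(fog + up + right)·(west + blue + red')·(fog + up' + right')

3

There are 2^6 = 64 truth assignments over (red, right, blue, fog, west, up).
Split on red. With red = 1, the clauses containing red are satisfied and red' drops from the rest; 2 of the 2^5 = 32 assignments to the other variables satisfy what remains.
With red = 0, by the same count on the reduced clause set, 1 assignment works.
Total: 2 + 1 = 3.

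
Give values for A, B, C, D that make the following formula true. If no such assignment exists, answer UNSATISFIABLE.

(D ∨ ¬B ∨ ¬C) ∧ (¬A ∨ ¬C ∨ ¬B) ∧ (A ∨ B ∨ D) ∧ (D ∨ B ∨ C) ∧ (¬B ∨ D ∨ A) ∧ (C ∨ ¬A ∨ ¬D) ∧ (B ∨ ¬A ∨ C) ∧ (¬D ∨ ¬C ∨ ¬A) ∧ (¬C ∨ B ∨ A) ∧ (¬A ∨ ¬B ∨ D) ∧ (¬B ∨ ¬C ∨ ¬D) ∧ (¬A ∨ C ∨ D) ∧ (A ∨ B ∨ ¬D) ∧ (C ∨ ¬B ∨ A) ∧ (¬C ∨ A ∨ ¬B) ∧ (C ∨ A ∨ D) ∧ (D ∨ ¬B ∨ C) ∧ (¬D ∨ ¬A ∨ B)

Branch on D: set D = False.
Branch on B: set B = False.
(A) alone gives A = True.
(C) alone gives C = True.
All clauses are satisfied.

A: True,  B: False,  C: True,  D: False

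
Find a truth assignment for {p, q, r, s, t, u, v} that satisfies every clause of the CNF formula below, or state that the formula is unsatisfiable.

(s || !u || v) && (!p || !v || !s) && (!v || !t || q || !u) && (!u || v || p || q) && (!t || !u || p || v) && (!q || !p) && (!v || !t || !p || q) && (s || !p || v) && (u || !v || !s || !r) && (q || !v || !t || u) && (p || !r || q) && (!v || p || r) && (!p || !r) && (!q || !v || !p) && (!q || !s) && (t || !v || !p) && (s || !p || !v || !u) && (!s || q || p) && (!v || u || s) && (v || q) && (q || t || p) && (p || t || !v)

Suppose q = true.
From the singleton clause (!p), p = false.
From the singleton clause (!s), s = false.
Suppose u = false.
From the singleton clause (!v), v = false.
Every clause is now satisfied; r, t are unconstrained.

p ↦ false, q ↦ true, r ↦ false, s ↦ false, t ↦ true, u ↦ false, v ↦ false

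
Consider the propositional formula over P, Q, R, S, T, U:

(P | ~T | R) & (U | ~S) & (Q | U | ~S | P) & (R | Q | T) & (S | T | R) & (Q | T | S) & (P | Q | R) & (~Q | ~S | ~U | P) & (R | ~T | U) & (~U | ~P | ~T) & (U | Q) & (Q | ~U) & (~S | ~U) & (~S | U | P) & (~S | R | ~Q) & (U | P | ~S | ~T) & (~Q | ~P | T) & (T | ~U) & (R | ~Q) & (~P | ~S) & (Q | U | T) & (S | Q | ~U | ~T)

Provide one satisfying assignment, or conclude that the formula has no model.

P=1; Q=1; R=1; S=0; T=1; U=0

Case U = 0:
The clause (~S) is unit, so S = 0.
The clause (Q) is unit, so Q = 1.
The clause (R) is unit, so R = 1.
Case P = 1:
The clause (T) is unit, so T = 1.
This assignment satisfies each clause.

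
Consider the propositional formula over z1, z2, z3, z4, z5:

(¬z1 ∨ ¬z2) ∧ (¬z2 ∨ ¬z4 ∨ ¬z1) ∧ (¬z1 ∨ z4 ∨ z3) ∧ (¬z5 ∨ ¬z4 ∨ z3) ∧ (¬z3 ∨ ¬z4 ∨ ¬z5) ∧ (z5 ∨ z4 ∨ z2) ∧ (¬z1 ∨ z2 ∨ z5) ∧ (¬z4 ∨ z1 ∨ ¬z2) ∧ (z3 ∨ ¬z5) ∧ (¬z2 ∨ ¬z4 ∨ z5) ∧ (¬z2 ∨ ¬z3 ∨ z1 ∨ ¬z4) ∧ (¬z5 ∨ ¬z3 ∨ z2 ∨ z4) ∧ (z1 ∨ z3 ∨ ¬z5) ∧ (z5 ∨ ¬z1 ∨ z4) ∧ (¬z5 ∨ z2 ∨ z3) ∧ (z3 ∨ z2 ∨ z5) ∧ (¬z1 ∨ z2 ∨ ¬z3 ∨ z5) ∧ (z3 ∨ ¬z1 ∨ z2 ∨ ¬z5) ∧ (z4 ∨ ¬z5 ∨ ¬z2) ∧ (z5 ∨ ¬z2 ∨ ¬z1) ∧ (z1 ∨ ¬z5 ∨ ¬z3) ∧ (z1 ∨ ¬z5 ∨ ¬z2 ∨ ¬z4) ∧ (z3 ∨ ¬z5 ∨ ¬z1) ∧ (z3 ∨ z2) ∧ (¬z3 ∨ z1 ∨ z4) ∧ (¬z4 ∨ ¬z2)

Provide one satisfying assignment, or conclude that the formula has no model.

Branch on z1: set z1 = False.
Branch on z4: set z4 = False.
From the singleton clause (¬z3), z3 = False.
From the singleton clause (¬z5), z5 = False.
From the singleton clause (z2), z2 = True.
Every clause now holds.

z1 ↦ False,  z2 ↦ True,  z3 ↦ False,  z4 ↦ False,  z5 ↦ False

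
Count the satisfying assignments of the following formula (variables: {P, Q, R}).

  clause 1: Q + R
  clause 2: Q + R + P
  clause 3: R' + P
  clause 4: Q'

1

There are 2^3 = 8 truth assignments over (P, Q, R).
Check each against the 4 clauses (columns in the order P, Q, R):
  F F F  ✗ fails (Q + R)
  F F T  ✗ fails (R' + P)
  F T F  ✗ fails (Q')
  F T T  ✗ fails (R' + P)
  T F F  ✗ fails (Q + R)
  T F T  ✓ satisfies all
  T T F  ✗ fails (Q')
  T T T  ✗ fails (Q')
1 of the 8 rows is a model.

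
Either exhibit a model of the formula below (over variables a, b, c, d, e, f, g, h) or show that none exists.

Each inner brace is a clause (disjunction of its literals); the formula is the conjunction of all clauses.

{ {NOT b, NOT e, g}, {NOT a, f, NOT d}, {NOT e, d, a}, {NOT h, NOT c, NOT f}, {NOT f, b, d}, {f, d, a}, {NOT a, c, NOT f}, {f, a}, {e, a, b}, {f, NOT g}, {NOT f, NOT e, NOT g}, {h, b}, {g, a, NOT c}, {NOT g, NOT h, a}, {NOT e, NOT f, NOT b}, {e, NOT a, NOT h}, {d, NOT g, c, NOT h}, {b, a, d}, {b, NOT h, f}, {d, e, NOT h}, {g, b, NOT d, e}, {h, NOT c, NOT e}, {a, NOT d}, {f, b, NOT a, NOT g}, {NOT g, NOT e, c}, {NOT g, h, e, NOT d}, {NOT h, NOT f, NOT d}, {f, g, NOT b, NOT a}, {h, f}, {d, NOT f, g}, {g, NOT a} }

Case f = true:
Case h = false:
The clause (b) is unit, so b = true.
The clause (NOT e) is unit, so e = false.
Case a = false:
The clause (NOT d) is unit, so d = false.
The clause (g) is unit, so g = true.
No clause remains; c is free.

a=false, b=true, c=false, d=false, e=false, f=true, g=true, h=false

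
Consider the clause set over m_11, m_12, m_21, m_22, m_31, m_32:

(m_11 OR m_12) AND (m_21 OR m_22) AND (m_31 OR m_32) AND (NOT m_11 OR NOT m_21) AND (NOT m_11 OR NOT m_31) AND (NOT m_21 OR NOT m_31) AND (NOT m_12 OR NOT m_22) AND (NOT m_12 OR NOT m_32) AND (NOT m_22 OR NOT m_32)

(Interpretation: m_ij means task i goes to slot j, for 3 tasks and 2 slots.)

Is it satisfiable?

No

Branch on m_11: set m_11 = true.
Unit clause (NOT m_21) forces m_21 = false.
Unit clause (m_22) forces m_22 = true.
Unit clause (NOT m_31) forces m_31 = false.
Unit clause (m_32) forces m_32 = true.
But (NOT m_32) is also a unit clause — contradiction.
That branch fails; take m_11 = false instead.
Unit clause (m_12) forces m_12 = true.
Unit clause (NOT m_22) forces m_22 = false.
Unit clause (m_21) forces m_21 = true.
Unit clause (NOT m_31) forces m_31 = false.
Unit clause (m_32) forces m_32 = true.
But (NOT m_32) is also a unit clause — contradiction.
Neither m_11 = true nor m_11 = false works.
No assignment satisfies every clause.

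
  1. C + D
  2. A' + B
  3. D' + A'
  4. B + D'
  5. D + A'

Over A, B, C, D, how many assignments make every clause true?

4

There are 2^4 = 16 truth assignments over (A, B, C, D).
Check each against the 5 clauses (columns in the order A, B, C, D):
  F F F F  ✗ fails (C + D)
  F F F T  ✗ fails (B + D')
  F F T F  ✓ satisfies all
  F F T T  ✗ fails (B + D')
  F T F F  ✗ fails (C + D)
  F T F T  ✓ satisfies all
  F T T F  ✓ satisfies all
  F T T T  ✓ satisfies all
  T F F F  ✗ fails (C + D)
  T F F T  ✗ fails (A' + B)
  T F T F  ✗ fails (A' + B)
  T F T T  ✗ fails (A' + B)
  T T F F  ✗ fails (C + D)
  T T F T  ✗ fails (D' + A')
  T T T F  ✗ fails (D + A')
  T T T T  ✗ fails (D' + A')
4 of the 16 rows are models.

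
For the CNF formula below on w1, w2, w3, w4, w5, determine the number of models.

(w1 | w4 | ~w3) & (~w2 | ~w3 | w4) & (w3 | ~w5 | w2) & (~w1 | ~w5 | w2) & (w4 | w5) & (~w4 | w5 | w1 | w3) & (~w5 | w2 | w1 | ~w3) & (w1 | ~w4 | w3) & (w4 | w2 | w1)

There are 2^5 = 32 truth assignments over (w1, w2, w3, w4, w5).
Split on w1. With w1 = 1, the clauses containing w1 are satisfied and ~w1 drops from the rest; 7 of the 2^4 = 16 assignments to the other variables satisfy what remains.
With w1 = 0, by the same count on the reduced clause set, 4 assignments work.
Total: 7 + 4 = 11.

11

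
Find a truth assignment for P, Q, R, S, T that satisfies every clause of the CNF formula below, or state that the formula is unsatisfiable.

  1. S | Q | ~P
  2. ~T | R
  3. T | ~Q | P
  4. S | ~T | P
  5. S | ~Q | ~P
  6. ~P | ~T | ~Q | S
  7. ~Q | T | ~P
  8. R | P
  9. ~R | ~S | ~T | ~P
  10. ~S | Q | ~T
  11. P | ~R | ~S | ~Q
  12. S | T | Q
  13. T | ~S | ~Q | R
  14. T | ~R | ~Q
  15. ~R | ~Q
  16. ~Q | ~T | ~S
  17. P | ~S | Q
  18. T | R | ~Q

Branch on T: set T = 0.
Branch on Q: set Q = 0.
Unit clause (S) forces S = 1.
Unit clause (P) forces P = 1.
All clauses hold; R can take either value.

P: 1,  Q: 0,  R: 0,  S: 1,  T: 0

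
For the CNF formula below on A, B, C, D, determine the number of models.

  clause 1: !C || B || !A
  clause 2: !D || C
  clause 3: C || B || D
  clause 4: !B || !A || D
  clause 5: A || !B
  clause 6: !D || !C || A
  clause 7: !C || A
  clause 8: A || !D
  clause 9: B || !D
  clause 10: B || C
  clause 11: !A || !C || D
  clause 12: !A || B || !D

There are 2^4 = 16 truth assignments over (A, B, C, D).
Check each against the 12 clauses (columns in the order A, B, C, D):
  F F F F  ✗ fails (C || B || D)
  F F F T  ✗ fails (!D || C)
  F F T F  ✗ fails (!C || A)
  F F T T  ✗ fails (!D || !C || A)
  F T F F  ✗ fails (A || !B)
  F T F T  ✗ fails (!D || C)
  F T T F  ✗ fails (A || !B)
  F T T T  ✗ fails (A || !B)
  T F F F  ✗ fails (C || B || D)
  T F F T  ✗ fails (!D || C)
  T F T F  ✗ fails (!C || B || !A)
  T F T T  ✗ fails (!C || B || !A)
  T T F F  ✗ fails (!B || !A || D)
  T T F T  ✗ fails (!D || C)
  T T T F  ✗ fails (!B || !A || D)
  T T T T  ✓ satisfies all
1 of the 16 rows is a model.

1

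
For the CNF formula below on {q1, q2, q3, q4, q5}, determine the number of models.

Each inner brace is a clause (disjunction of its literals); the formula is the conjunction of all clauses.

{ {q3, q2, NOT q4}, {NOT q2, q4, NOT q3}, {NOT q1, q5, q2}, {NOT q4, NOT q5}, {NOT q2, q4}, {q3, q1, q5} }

9

There are 2^5 = 32 truth assignments over (q1, q2, q3, q4, q5).
Split on q5. With q5 = true, the clauses containing q5 are satisfied and NOT q5 drops from the rest; 4 of the 2^4 = 16 assignments to the other variables satisfy what remains.
With q5 = false, by the same count on the reduced clause set, 5 assignments work.
Total: 4 + 5 = 9.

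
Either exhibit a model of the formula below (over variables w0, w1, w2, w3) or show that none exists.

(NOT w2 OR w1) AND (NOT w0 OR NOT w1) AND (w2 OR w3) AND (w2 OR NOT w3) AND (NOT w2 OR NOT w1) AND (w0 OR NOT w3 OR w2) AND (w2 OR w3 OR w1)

UNSATISFIABLE

Branch on w2: set w2 = false.
(w3) alone gives w3 = true.
Now (NOT w3) is unsatisfied and unit — conflict.
So w2 must be the other value — set w2 = true.
(w1) alone gives w1 = true.
Now (NOT w1) is unsatisfied and unit — conflict.
Both values of w2 lead to a conflict.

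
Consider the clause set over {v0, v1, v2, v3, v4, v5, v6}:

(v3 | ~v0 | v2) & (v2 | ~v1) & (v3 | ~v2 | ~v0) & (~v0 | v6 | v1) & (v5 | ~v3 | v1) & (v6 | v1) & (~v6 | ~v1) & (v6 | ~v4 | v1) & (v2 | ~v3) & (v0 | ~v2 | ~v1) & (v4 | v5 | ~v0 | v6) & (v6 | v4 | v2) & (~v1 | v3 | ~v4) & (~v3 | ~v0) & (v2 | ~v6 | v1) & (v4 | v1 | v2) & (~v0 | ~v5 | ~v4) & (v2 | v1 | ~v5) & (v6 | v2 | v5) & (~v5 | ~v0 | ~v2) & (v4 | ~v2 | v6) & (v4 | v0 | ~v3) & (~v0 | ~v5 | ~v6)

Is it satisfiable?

Yes, satisfiable

Branch on v2: set v2 = 1.
Branch on v3: set v3 = 0.
From the singleton clause (~v0), v0 = 0.
From the singleton clause (~v1), v1 = 0.
From the singleton clause (v6), v6 = 1.
All clauses hold; v4, v5 can take either value.
A satisfying assignment: v0: 0, v1: 0, v2: 1, v3: 0, v4: 0, v5: 0, v6: 1.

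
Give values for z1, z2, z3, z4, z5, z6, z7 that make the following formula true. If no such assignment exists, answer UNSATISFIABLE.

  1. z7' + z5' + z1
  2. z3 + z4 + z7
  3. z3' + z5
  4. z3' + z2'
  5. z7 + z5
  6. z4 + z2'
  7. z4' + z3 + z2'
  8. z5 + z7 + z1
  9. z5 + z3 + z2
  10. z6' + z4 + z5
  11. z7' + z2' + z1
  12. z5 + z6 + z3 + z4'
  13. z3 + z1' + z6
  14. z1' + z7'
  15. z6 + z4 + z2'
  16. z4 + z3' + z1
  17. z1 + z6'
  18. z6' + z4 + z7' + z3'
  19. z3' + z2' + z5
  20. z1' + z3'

Try z3 = 0.
Try z4 = 1.
(z2') alone gives z2 = 0.
(z5) alone gives z5 = 1.
Try z7 = 0.
Try z1 = 1.
(z6) alone gives z6 = 1.
This assignment satisfies each clause.

z1: 1, z2: 0, z3: 0, z4: 1, z5: 1, z6: 1, z7: 0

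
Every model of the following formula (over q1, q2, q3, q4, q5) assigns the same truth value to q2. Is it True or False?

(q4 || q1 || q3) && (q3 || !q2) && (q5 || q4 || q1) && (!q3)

False

Suppose q2 = true.
Unit clause (q3) forces q3 = true.
Now (!q3) is unsatisfied and unit — conflict.
So every satisfying assignment has q2 = False.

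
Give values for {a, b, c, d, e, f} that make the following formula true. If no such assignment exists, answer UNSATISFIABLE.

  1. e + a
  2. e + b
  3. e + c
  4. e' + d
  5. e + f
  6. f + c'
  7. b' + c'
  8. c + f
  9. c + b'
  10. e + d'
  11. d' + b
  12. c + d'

Try e = 1.
From the singleton clause (d), d = 1.
From the singleton clause (b), b = 1.
From the singleton clause (c'), c = 0.
Now (c) is unsatisfied and unit — conflict.
Backtrack on e: now try e = 0.
From the singleton clause (a), a = 1.
From the singleton clause (b), b = 1.
From the singleton clause (c), c = 1.
Now (c') is unsatisfied and unit — conflict.
Either choice for e ends in contradiction.

UNSATISFIABLE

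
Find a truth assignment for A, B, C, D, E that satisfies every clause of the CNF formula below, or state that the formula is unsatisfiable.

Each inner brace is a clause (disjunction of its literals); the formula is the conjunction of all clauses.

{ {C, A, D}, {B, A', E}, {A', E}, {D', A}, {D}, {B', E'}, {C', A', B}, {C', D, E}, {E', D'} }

UNSATISFIABLE

From the singleton clause (D), D = 1.
From the singleton clause (A), A = 1.
From the singleton clause (E), E = 1.
That conflicts with the unit clause (E').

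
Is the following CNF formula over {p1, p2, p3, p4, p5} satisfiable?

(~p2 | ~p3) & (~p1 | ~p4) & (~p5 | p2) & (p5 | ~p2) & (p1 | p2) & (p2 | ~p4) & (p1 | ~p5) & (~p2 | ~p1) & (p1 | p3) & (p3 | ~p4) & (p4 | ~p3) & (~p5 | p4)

Yes, satisfiable

Suppose p2 = 0.
(~p5) alone gives p5 = 0.
(p1) alone gives p1 = 1.
(~p4) alone gives p4 = 0.
(~p3) alone gives p3 = 0.
This assignment satisfies each clause.
A satisfying assignment: p1 ↦ 1; p2 ↦ 0; p3 ↦ 0; p4 ↦ 0; p5 ↦ 0.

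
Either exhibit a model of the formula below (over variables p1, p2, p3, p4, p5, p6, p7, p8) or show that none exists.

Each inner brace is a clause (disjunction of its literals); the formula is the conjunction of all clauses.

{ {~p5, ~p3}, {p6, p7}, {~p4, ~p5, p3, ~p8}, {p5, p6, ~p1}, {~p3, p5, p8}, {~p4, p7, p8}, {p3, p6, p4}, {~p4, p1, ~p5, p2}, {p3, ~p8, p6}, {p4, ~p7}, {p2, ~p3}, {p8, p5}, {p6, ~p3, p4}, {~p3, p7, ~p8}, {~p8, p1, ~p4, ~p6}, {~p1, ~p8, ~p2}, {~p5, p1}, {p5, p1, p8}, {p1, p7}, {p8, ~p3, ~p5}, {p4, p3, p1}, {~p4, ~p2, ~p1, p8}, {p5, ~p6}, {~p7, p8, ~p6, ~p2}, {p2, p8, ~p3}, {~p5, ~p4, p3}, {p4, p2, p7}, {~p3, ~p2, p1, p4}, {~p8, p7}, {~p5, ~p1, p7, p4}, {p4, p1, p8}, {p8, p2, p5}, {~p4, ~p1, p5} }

p1: 0, p2: 1, p3: 1, p4: 1, p5: 0, p6: 0, p7: 1, p8: 1

Try p5 = 0.
Unit clause (p8) forces p8 = 1.
Unit clause (~p6) forces p6 = 0.
Unit clause (p7) forces p7 = 1.
Unit clause (~p1) forces p1 = 0.
Unit clause (p3) forces p3 = 1.
Unit clause (p4) forces p4 = 1.
Unit clause (p2) forces p2 = 1.
All clauses are satisfied.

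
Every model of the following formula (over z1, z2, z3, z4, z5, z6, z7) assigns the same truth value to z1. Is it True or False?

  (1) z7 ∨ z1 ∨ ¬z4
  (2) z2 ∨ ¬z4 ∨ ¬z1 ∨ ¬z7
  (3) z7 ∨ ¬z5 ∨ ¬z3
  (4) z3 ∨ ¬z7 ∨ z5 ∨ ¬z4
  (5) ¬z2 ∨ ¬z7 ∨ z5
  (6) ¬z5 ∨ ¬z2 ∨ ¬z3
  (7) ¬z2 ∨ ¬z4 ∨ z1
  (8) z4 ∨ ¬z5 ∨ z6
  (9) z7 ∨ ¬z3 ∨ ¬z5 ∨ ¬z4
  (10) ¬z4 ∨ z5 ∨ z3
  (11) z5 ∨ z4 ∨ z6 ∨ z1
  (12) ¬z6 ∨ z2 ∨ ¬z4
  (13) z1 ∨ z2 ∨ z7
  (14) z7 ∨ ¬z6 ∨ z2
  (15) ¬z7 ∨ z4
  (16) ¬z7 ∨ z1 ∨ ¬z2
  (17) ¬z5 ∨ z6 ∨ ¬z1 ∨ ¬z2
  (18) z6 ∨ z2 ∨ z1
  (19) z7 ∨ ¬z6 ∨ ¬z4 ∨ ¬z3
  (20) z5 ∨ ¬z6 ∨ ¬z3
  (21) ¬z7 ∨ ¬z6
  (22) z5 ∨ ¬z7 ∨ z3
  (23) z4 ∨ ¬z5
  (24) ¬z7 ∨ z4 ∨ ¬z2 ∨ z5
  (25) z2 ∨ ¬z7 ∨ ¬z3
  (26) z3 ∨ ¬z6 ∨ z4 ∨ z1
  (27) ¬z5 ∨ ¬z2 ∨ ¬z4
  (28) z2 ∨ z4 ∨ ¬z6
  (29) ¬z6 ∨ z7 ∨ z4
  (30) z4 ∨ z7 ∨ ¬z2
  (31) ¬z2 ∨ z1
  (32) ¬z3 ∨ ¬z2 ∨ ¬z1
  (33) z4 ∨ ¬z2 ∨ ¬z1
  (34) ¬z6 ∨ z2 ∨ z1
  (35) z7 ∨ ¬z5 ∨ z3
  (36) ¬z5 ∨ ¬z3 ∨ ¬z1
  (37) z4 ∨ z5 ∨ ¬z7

True

Suppose z1 = False.
The clause (¬z2) is unit, so z2 = False.
The clause (z7) is unit, so z7 = True.
The clause (z4) is unit, so z4 = True.
The clause (¬z6) is unit, so z6 = False.
Now (z6) is unsatisfied and unit — conflict.
So every satisfying assignment has z1 = True.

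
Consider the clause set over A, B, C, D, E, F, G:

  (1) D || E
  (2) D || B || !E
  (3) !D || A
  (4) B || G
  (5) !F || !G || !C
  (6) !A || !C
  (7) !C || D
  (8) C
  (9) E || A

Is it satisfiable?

Unsatisfiable

From the singleton clause (C), C = true.
From the singleton clause (!A), A = false.
From the singleton clause (!D), D = false.
Now (D) is unsatisfied and unit — conflict.
No assignment satisfies every clause.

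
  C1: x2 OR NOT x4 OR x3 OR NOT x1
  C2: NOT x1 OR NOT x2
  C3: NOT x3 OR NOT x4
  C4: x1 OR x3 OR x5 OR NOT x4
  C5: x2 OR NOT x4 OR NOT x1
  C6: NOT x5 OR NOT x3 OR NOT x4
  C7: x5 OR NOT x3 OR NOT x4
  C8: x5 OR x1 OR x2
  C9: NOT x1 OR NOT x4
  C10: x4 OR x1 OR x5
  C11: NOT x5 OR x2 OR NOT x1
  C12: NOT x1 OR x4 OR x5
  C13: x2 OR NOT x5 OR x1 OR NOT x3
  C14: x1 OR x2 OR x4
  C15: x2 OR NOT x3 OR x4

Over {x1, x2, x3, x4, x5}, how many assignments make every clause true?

There are 2^5 = 32 truth assignments over (x1, x2, x3, x4, x5).
Split on x3. With x3 = true, the clauses containing x3 are satisfied and NOT x3 drops from the rest; 1 of the 2^4 = 16 assignments to the other variables satisfy what remains.
With x3 = false, by the same count on the reduced clause set, 3 assignments work.
(One model: x1=F, x2=F, x3=F, x4=T, x5=T.)
Total: 1 + 3 = 4.

4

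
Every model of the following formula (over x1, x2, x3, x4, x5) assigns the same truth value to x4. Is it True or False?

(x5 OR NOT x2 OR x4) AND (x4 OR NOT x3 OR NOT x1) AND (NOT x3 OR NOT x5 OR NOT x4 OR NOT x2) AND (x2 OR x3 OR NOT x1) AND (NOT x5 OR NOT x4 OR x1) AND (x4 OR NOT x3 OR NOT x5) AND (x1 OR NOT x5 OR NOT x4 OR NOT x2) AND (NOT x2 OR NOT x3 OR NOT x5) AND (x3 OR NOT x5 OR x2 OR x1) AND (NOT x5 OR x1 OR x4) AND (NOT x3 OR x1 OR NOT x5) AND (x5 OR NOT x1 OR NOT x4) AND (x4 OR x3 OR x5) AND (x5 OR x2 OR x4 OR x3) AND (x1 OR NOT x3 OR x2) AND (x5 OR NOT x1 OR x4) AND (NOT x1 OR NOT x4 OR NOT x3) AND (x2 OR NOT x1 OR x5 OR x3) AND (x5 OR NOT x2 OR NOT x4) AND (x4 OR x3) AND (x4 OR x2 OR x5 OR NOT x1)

Suppose x4 = false.
The clause (x3) is unit, so x3 = true.
The clause (NOT x1) is unit, so x1 = false.
The clause (NOT x5) is unit, so x5 = false.
The clause (NOT x2) is unit, so x2 = false.
That conflicts with the unit clause (x2).
So every satisfying assignment has x4 = True.

True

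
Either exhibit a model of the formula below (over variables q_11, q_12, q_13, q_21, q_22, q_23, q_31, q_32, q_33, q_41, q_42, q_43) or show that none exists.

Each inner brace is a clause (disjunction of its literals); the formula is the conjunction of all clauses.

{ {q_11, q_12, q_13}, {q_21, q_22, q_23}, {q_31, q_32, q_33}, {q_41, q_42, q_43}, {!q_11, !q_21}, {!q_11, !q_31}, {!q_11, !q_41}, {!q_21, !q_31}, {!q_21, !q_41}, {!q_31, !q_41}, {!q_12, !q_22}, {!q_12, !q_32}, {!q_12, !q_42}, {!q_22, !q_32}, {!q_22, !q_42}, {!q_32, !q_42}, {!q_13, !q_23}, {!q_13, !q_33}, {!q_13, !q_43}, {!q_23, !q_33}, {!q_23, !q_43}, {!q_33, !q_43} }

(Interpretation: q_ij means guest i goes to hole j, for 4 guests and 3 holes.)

Case q_11 = false:
Case q_12 = true:
The clause (!q_22) is unit, so q_22 = false.
The clause (!q_32) is unit, so q_32 = false.
The clause (!q_42) is unit, so q_42 = false.
Case q_21 = true:
The clause (!q_31) is unit, so q_31 = false.
The clause (q_33) is unit, so q_33 = true.
The clause (!q_41) is unit, so q_41 = false.
The clause (q_43) is unit, so q_43 = true.
Now (!q_43) is unsatisfied and unit — conflict.
So q_21 must be the other value — set q_21 = false.
The clause (q_23) is unit, so q_23 = true.
The clause (!q_13) is unit, so q_13 = false.
The clause (!q_33) is unit, so q_33 = false.
The clause (q_31) is unit, so q_31 = true.
The clause (!q_41) is unit, so q_41 = false.
The clause (q_43) is unit, so q_43 = true.
Now (!q_43) is unsatisfied and unit — conflict.
Neither q_21 = true nor q_21 = false works.
So q_12 must be the other value — set q_12 = false.
The clause (q_13) is unit, so q_13 = true.
The clause (!q_23) is unit, so q_23 = false.
The clause (!q_33) is unit, so q_33 = false.
The clause (!q_43) is unit, so q_43 = false.
Case q_21 = true:
The clause (!q_31) is unit, so q_31 = false.
The clause (q_32) is unit, so q_32 = true.
The clause (!q_41) is unit, so q_41 = false.
The clause (q_42) is unit, so q_42 = true.
Now (!q_42) is unsatisfied and unit — conflict.
So q_21 must be the other value — set q_21 = false.
The clause (q_22) is unit, so q_22 = true.
The clause (!q_32) is unit, so q_32 = false.
The clause (q_31) is unit, so q_31 = true.
The clause (!q_41) is unit, so q_41 = false.
The clause (q_42) is unit, so q_42 = true.
Now (!q_42) is unsatisfied and unit — conflict.
Neither q_21 = true nor q_21 = false works.
Neither q_12 = true nor q_12 = false works.
So q_11 must be the other value — set q_11 = true.
The clause (!q_21) is unit, so q_21 = false.
The clause (!q_31) is unit, so q_31 = false.
The clause (!q_41) is unit, so q_41 = false.
Case q_22 = true:
The clause (!q_12) is unit, so q_12 = false.
The clause (!q_32) is unit, so q_32 = false.
The clause (q_33) is unit, so q_33 = true.
The clause (!q_42) is unit, so q_42 = false.
The clause (q_43) is unit, so q_43 = true.
Now (!q_43) is unsatisfied and unit — conflict.
So q_22 must be the other value — set q_22 = false.
The clause (q_23) is unit, so q_23 = true.
The clause (!q_13) is unit, so q_13 = false.
The clause (!q_33) is unit, so q_33 = false.
The clause (q_32) is unit, so q_32 = true.
The clause (!q_12) is unit, so q_12 = false.
The clause (!q_42) is unit, so q_42 = false.
The clause (q_43) is unit, so q_43 = true.
Now (!q_43) is unsatisfied and unit — conflict.
Neither q_22 = true nor q_22 = false works.
Neither q_11 = true nor q_11 = false works.

UNSATISFIABLE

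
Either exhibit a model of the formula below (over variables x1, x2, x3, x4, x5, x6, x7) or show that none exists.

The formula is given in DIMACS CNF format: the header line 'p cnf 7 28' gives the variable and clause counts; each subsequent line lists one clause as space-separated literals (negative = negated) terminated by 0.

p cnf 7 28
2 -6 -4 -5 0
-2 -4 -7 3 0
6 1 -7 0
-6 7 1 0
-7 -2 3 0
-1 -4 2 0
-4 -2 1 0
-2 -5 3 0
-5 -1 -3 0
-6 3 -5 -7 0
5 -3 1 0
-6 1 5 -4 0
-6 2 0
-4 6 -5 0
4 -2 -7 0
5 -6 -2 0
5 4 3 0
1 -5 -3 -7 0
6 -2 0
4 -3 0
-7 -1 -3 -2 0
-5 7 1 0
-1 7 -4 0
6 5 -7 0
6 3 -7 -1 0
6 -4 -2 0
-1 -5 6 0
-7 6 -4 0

Case x6 = False:
The clause (¬x2) is unit, so x2 = False.
Case x1 = False:
The clause (¬x7) is unit, so x7 = False.
The clause (¬x5) is unit, so x5 = False.
The clause (¬x3) is unit, so x3 = False.
The clause (x4) is unit, so x4 = True.
This assignment satisfies each clause.

x1 ↦ False, x2 ↦ False, x3 ↦ False, x4 ↦ True, x5 ↦ False, x6 ↦ False, x7 ↦ False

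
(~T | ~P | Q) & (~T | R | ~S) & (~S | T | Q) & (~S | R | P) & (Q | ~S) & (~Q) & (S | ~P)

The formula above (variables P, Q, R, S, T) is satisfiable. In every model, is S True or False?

False

Suppose S = 1.
The clause (Q) is unit, so Q = 1.
Now (~Q) is unsatisfied and unit — conflict.
So every satisfying assignment has S = False.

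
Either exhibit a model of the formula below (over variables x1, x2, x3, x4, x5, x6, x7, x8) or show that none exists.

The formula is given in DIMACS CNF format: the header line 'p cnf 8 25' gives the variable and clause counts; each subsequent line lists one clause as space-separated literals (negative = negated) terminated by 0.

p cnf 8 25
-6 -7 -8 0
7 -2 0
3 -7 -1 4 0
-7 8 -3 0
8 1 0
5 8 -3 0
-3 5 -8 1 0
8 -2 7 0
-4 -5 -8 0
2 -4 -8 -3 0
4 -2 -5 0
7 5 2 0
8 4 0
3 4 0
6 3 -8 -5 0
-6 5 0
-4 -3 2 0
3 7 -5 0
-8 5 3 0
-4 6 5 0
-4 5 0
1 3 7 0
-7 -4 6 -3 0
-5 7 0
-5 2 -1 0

x1 ↦ True,  x2 ↦ True,  x3 ↦ False,  x4 ↦ True,  x5 ↦ True,  x6 ↦ False,  x7 ↦ True,  x8 ↦ False

Try x7 = True.
Try x6 = False.
Try x8 = False.
Unit clause (¬x3) forces x3 = False.
Unit clause (x1) forces x1 = True.
Unit clause (x4) forces x4 = True.
Unit clause (x5) forces x5 = True.
Unit clause (x2) forces x2 = True.
Every clause now holds.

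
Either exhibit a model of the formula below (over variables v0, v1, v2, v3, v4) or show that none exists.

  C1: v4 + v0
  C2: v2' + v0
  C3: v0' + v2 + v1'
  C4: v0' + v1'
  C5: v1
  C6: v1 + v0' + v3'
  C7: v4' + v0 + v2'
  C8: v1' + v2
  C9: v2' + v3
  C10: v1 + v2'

UNSATISFIABLE

From the singleton clause (v1), v1 = 1.
From the singleton clause (v0'), v0 = 0.
From the singleton clause (v4), v4 = 1.
From the singleton clause (v2'), v2 = 0.
But (v2) is also a unit clause — contradiction.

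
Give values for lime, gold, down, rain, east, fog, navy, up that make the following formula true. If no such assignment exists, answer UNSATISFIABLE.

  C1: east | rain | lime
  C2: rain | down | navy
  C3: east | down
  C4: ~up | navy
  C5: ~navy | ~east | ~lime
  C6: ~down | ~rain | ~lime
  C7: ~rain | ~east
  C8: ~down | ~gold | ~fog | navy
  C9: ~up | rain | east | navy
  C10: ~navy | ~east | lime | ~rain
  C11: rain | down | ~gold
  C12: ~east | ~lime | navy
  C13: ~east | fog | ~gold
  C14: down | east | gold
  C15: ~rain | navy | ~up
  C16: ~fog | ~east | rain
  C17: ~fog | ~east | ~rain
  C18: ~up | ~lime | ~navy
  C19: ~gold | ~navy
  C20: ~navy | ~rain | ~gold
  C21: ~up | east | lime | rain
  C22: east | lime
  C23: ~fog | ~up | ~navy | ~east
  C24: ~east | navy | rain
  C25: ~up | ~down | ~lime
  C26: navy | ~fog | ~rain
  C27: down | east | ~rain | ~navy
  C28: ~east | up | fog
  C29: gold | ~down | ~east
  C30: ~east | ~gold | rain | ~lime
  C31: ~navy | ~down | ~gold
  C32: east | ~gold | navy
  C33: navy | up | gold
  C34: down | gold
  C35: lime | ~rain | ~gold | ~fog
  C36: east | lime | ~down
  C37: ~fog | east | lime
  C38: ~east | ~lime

Suppose east = 0.
From the singleton clause (down), down = 1.
From the singleton clause (lime), lime = 1.
From the singleton clause (~rain), rain = 0.
From the singleton clause (~up), up = 0.
Suppose gold = 0.
From the singleton clause (navy), navy = 1.
Every clause is now satisfied; fog is unconstrained.

lime ↦ 1, gold ↦ 0, down ↦ 1, rain ↦ 0, east ↦ 0, fog ↦ 1, navy ↦ 1, up ↦ 0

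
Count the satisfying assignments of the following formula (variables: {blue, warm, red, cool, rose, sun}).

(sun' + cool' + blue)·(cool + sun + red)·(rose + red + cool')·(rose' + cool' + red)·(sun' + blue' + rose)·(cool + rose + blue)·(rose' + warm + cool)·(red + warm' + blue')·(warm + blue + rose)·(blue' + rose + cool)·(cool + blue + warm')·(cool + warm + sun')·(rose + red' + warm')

There are 2^6 = 64 truth assignments over (blue, warm, red, cool, rose, sun).
Split on warm. With warm = 1, the clauses containing warm are satisfied and warm' drops from the rest; 5 of the 2^5 = 32 assignments to the other variables satisfy what remains.
With warm = 0, by the same count on the reduced clause set, 4 assignments work.
(One model: blue=F, warm=F, red=T, cool=T, rose=T, sun=F.)
Total: 5 + 4 = 9.

9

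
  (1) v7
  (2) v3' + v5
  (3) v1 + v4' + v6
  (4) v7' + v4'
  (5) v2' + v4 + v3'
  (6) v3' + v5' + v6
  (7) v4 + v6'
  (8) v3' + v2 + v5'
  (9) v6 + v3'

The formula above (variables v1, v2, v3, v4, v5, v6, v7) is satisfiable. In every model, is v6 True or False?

False

Suppose v6 = 1.
From the singleton clause (v7), v7 = 1.
From the singleton clause (v4'), v4 = 0.
Now (v4) is unsatisfied and unit — conflict.
So every satisfying assignment has v6 = False.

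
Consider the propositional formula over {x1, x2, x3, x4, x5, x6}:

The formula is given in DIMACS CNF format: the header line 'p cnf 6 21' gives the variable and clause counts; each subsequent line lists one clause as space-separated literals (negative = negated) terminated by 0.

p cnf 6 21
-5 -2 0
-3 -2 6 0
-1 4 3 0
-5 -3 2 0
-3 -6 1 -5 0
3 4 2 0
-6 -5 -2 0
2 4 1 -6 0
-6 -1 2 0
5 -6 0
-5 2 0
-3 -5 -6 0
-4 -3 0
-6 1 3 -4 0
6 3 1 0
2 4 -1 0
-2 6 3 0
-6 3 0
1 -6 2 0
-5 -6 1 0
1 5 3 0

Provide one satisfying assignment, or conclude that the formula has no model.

x1 ↦ False; x2 ↦ False; x3 ↦ True; x4 ↦ False; x5 ↦ False; x6 ↦ False

Case x5 = False:
The clause (¬x6) is unit, so x6 = False.
Case x3 = True:
The clause (¬x2) is unit, so x2 = False.
The clause (¬x4) is unit, so x4 = False.
The clause (¬x1) is unit, so x1 = False.
All clauses are satisfied.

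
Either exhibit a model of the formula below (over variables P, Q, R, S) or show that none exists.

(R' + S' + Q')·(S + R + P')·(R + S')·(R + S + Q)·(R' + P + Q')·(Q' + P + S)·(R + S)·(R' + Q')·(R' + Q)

UNSATISFIABLE

Suppose R = 1.
The clause (Q') is unit, so Q = 0.
Now (Q) is unsatisfied and unit — conflict.
Backtrack on R: now try R = 0.
The clause (S') is unit, so S = 0.
Now (S) is unsatisfied and unit — conflict.
Either choice for R ends in contradiction.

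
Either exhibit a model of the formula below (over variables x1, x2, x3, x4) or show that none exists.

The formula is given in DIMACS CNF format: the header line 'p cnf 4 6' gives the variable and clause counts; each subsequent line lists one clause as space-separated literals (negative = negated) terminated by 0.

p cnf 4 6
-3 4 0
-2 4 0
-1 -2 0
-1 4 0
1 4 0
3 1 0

x1 ↦ False, x2 ↦ False, x3 ↦ True, x4 ↦ True

Try x3 = True.
Unit clause (x4) forces x4 = True.
Try x1 = False.
No clause remains; x2 is free.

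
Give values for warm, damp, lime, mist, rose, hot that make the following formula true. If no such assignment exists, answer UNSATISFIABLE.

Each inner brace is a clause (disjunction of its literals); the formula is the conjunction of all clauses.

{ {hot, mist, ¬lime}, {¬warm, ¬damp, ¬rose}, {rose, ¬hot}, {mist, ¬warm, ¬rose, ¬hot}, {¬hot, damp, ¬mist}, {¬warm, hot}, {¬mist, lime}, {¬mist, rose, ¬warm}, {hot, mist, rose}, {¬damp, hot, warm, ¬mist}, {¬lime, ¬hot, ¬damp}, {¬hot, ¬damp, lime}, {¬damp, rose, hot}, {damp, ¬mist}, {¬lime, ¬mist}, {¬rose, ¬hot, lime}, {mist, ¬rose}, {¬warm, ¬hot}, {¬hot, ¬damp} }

UNSATISFIABLE

Branch on rose: set rose = True.
Unit clause (mist) forces mist = True.
Unit clause (lime) forces lime = True.
But (¬lime) is also a unit clause — contradiction.
Undo rose and try rose = False.
Unit clause (¬hot) forces hot = False.
Unit clause (¬warm) forces warm = False.
Unit clause (mist) forces mist = True.
Unit clause (lime) forces lime = True.
But (¬lime) is also a unit clause — contradiction.
Both values of rose lead to a conflict.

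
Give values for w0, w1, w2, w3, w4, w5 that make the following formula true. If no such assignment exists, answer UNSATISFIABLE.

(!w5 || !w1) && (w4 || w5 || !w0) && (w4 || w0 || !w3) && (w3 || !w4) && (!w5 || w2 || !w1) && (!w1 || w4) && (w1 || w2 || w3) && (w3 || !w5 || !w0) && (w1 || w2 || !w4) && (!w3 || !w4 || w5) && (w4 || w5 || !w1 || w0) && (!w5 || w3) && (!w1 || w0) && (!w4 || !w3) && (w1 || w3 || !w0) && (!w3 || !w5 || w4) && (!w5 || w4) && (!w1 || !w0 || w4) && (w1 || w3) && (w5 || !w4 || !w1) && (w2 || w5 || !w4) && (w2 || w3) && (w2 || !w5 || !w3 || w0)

UNSATISFIABLE

Suppose w5 = false.
Suppose w4 = true.
(w3) alone gives w3 = true.
But (!w3) is also a unit clause — contradiction.
So w4 must be the other value — set w4 = false.
(!w0) alone gives w0 = false.
(!w3) alone gives w3 = false.
(!w1) alone gives w1 = false.
But (w1) is also a unit clause — contradiction.
Either choice for w4 ends in contradiction.
So w5 must be the other value — set w5 = true.
(!w1) alone gives w1 = false.
(w3) alone gives w3 = true.
(!w4) alone gives w4 = false.
But (w4) is also a unit clause — contradiction.
Either choice for w5 ends in contradiction.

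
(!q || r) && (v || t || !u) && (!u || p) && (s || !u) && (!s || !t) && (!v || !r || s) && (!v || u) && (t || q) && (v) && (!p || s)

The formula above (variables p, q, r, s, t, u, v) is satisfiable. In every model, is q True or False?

Suppose q = false.
(t) alone gives t = true.
(!s) alone gives s = false.
(!u) alone gives u = false.
(!v) alone gives v = false.
Now (v) is unsatisfied and unit — conflict.
So every satisfying assignment has q = True.

True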